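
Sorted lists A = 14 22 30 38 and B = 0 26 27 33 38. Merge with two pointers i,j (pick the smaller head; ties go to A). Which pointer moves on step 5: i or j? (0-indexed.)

i=0 j=0: A[i]=14>B[j]=0 take 0, j++
i=0 j=1: A[i]=14<=B[j]=26 take 14, i++
i=1 j=1: A[i]=22<=B[j]=26 take 22, i++
i=2 j=1: A[i]=30>B[j]=26 take 26, j++
i=2 j=2: A[i]=30>B[j]=27 take 27, j++

j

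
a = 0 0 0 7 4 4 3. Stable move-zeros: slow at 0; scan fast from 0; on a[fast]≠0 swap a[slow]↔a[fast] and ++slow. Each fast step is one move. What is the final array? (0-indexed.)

slow=0 fast=0: a[fast]=0, fast++
slow=0 fast=1: a[fast]=0, fast++
slow=0 fast=2: a[fast]=0, fast++
slow=0 fast=3: a[fast]=7≠0 swap→a[0]=7, slow++,fast++
slow=1 fast=4: a[fast]=4≠0 swap→a[1]=4, slow++,fast++
slow=2 fast=5: a[fast]=4≠0 swap→a[2]=4, slow++,fast++
slow=3 fast=6: a[fast]=3≠0 swap→a[3]=3, slow++,fast++

[7, 4, 4, 3, 0, 0, 0]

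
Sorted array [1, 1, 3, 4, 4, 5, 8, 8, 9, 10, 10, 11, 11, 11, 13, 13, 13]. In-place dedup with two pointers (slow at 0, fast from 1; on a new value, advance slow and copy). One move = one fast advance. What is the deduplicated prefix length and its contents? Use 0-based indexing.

slow=0 fast=1: a[fast]=1=a[slow] dup, fast++
slow=0 fast=2: a[fast]=3≠a[slow]=1 write a[1]=3, slow++,fast++
slow=1 fast=3: a[fast]=4≠a[slow]=3 write a[2]=4, slow++,fast++
slow=2 fast=4: a[fast]=4=a[slow] dup, fast++
slow=2 fast=5: a[fast]=5≠a[slow]=4 write a[3]=5, slow++,fast++
slow=3 fast=6: a[fast]=8≠a[slow]=5 write a[4]=8, slow++,fast++
slow=4 fast=7: a[fast]=8=a[slow] dup, fast++
slow=4 fast=8: a[fast]=9≠a[slow]=8 write a[5]=9, slow++,fast++
slow=5 fast=9: a[fast]=10≠a[slow]=9 write a[6]=10, slow++,fast++
slow=6 fast=10: a[fast]=10=a[slow] dup, fast++
slow=6 fast=11: a[fast]=11≠a[slow]=10 write a[7]=11, slow++,fast++
slow=7 fast=12: a[fast]=11=a[slow] dup, fast++
slow=7 fast=13: a[fast]=11=a[slow] dup, fast++
slow=7 fast=14: a[fast]=13≠a[slow]=11 write a[8]=13, slow++,fast++
slow=8 fast=15: a[fast]=13=a[slow] dup, fast++
slow=8 fast=16: a[fast]=13=a[slow] dup, fast++

length 9; prefix = [1, 3, 4, 5, 8, 9, 10, 11, 13]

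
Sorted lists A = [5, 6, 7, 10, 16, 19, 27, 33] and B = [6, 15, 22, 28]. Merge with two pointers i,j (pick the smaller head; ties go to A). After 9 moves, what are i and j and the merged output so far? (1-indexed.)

i=7, j=4, merged so far=[5, 6, 6, 7, 10, 15, 16, 19, 22]

[i=1,j=1] A[i]=5<=B[j]=6 take 5 → i++
[i=2,j=1] A[i]=6<=B[j]=6 take 6 → i++
[i=3,j=1] A[i]=7>B[j]=6 take 6 → j++
[i=3,j=2] A[i]=7<=B[j]=15 take 7 → i++
[i=4,j=2] A[i]=10<=B[j]=15 take 10 → i++
[i=5,j=2] A[i]=16>B[j]=15 take 15 → j++
[i=5,j=3] A[i]=16<=B[j]=22 take 16 → i++
[i=6,j=3] A[i]=19<=B[j]=22 take 19 → i++
[i=7,j=3] A[i]=27>B[j]=22 take 22 → j++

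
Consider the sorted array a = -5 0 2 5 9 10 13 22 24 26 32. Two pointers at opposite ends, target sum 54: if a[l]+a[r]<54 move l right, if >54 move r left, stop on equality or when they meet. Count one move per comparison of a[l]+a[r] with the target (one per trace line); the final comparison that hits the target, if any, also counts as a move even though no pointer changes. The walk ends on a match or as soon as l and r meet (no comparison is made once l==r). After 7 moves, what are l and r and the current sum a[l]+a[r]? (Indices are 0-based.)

l=7, r=10, sum=54

[0,10] -5+32=27 <54 → l++
[1,10] 0+32=32 <54 → l++
[2,10] 2+32=34 <54 → l++
[3,10] 5+32=37 <54 → l++
[4,10] 9+32=41 <54 → l++
[5,10] 10+32=42 <54 → l++
[6,10] 13+32=45 <54 → l++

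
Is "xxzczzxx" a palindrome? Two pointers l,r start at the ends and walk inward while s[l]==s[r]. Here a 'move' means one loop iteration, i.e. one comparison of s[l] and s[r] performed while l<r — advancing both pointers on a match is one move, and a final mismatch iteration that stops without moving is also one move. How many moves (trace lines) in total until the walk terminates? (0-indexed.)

4 moves

[0,7] 'x'=='x' → l++,r--
[1,6] 'x'=='x' → l++,r--
[2,5] 'z'=='z' → l++,r--
[3,4] 'c'!='z' → stop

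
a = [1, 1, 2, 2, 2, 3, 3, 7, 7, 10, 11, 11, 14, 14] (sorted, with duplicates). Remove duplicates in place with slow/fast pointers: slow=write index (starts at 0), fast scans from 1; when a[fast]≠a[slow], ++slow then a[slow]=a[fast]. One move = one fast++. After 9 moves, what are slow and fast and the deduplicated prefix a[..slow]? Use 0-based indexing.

slow=4, fast=10, prefix=[1, 2, 3, 7, 10]

slow=0 fast=1: a[fast]=1=a[slow] dup, fast++
slow=0 fast=2: a[fast]=2≠a[slow]=1 write a[1]=2, slow++,fast++
slow=1 fast=3: a[fast]=2=a[slow] dup, fast++
slow=1 fast=4: a[fast]=2=a[slow] dup, fast++
slow=1 fast=5: a[fast]=3≠a[slow]=2 write a[2]=3, slow++,fast++
slow=2 fast=6: a[fast]=3=a[slow] dup, fast++
slow=2 fast=7: a[fast]=7≠a[slow]=3 write a[3]=7, slow++,fast++
slow=3 fast=8: a[fast]=7=a[slow] dup, fast++
slow=3 fast=9: a[fast]=10≠a[slow]=7 write a[4]=10, slow++,fast++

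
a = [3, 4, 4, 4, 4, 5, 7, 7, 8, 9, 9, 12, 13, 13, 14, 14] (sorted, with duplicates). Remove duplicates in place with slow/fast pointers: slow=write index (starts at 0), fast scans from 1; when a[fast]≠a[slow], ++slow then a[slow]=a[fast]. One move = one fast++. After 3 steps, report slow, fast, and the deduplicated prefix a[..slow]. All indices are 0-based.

(s=0,f=1) a[fast]=4≠a[slow]=3 write a[1]=4 → slow++,fast++
(s=1,f=2) a[fast]=4=a[slow] dup → fast++
(s=1,f=3) a[fast]=4=a[slow] dup → fast++

slow=1, fast=4, prefix=[3, 4]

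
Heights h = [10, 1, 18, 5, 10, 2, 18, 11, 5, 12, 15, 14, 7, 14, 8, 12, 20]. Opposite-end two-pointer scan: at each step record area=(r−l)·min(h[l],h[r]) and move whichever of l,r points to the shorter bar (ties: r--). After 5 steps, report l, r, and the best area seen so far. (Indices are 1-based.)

l=1 r=17: min(10,20)*16=160 best=160 *, l++
l=2 r=17: min(1,20)*15=15 best=160, l++
l=3 r=17: min(18,20)*14=252 best=252 *, l++
l=4 r=17: min(5,20)*13=65 best=252, l++
l=5 r=17: min(10,20)*12=120 best=252, l++

l=6, r=17, best area=252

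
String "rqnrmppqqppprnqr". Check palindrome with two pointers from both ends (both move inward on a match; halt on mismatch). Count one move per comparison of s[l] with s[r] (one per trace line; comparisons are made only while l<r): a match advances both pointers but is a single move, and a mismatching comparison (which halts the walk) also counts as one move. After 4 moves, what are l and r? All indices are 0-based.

[0,15] 'r'=='r' → l++,r--
[1,14] 'q'=='q' → l++,r--
[2,13] 'n'=='n' → l++,r--
[3,12] 'r'=='r' → l++,r--

l=4, r=11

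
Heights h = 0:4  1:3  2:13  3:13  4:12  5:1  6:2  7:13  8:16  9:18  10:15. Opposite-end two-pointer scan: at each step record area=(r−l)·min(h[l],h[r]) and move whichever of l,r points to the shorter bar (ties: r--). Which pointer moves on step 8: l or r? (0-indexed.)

l=0 r=10: min(4,15)*10=40 best=40 *, l++
l=1 r=10: min(3,15)*9=27 best=40, l++
l=2 r=10: min(13,15)*8=104 best=104 *, l++
l=3 r=10: min(13,15)*7=91 best=104, l++
l=4 r=10: min(12,15)*6=72 best=104, l++
l=5 r=10: min(1,15)*5=5 best=104, l++
l=6 r=10: min(2,15)*4=8 best=104, l++
l=7 r=10: min(13,15)*3=39 best=104, l++

l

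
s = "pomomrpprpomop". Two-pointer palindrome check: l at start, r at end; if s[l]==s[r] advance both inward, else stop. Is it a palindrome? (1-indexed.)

not a palindrome (mismatch at 5,10)

l=1 r=14: 'p'=='p', l++,r--
l=2 r=13: 'o'=='o', l++,r--
l=3 r=12: 'm'=='m', l++,r--
l=4 r=11: 'o'=='o', l++,r--
l=5 r=10: 'm'!='p', stop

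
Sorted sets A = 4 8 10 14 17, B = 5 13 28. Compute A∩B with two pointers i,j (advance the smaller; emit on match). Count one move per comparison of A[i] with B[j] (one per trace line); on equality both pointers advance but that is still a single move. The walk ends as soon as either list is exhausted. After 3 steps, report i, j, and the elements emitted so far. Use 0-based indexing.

i=2, j=1, emitted=[]

[i=0,j=0] 4<5 → i++
[i=1,j=0] 8>5 → j++
[i=1,j=1] 8<13 → i++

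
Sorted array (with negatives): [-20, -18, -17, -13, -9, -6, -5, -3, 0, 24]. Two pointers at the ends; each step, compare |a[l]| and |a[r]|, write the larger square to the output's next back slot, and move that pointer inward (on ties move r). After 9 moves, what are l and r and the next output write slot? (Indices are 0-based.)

l=0 r=9: |-20|<=|24| out[9]=576, r--
l=0 r=8: |-20|>|0| out[8]=400, l++
l=1 r=8: |-18|>|0| out[7]=324, l++
l=2 r=8: |-17|>|0| out[6]=289, l++
l=3 r=8: |-13|>|0| out[5]=169, l++
l=4 r=8: |-9|>|0| out[4]=81, l++
l=5 r=8: |-6|>|0| out[3]=36, l++
l=6 r=8: |-5|>|0| out[2]=25, l++
l=7 r=8: |-3|>|0| out[1]=9, l++

l=8, r=8, next write slot=0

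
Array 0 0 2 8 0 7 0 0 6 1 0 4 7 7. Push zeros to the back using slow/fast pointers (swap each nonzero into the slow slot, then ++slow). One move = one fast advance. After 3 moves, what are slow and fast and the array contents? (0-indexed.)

(s=0,f=0) a[fast]=0 → fast++
(s=0,f=1) a[fast]=0 → fast++
(s=0,f=2) a[fast]=2≠0 swap→a[0]=2 → slow++,fast++

slow=1, fast=3, a=[2, 0, 0, 8, 0, 7, 0, 0, 6, 1, 0, 4, 7, 7]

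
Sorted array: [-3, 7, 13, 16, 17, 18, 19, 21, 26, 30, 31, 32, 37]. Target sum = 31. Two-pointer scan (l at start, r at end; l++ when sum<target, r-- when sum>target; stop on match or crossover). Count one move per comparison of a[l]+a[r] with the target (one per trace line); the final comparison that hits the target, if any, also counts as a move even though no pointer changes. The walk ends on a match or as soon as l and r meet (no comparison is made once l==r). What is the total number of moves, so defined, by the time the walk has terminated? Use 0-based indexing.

[0,12] -3+37=34 >31 → r--
[0,11] -3+32=29 <31 → l++
[1,11] 7+32=39 >31 → r--
[1,10] 7+31=38 >31 → r--
[1,9] 7+30=37 >31 → r--
[1,8] 7+26=33 >31 → r--
[1,7] 7+21=28 <31 → l++
[2,7] 13+21=34 >31 → r--
[2,6] 13+19=32 >31 → r--
[2,5] 13+18=31 → found

10 moves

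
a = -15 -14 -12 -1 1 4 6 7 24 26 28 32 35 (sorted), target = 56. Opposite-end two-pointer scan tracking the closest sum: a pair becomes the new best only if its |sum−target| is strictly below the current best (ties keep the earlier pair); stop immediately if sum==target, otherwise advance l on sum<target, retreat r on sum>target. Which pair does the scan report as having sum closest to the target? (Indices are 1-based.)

pair (24, 32) with sum 56 (|Δ|=0)

[1,13] -15+35=20 d=36 * → l++
[2,13] -14+35=21 d=35 * → l++
[3,13] -12+35=23 d=33 * → l++
[4,13] -1+35=34 d=22 * → l++
[5,13] 1+35=36 d=20 * → l++
[6,13] 4+35=39 d=17 * → l++
[7,13] 6+35=41 d=15 * → l++
[8,13] 7+35=42 d=14 * → l++
[9,13] 24+35=59 d=3 * → r--
[9,12] 24+32=56 d=0 * → stop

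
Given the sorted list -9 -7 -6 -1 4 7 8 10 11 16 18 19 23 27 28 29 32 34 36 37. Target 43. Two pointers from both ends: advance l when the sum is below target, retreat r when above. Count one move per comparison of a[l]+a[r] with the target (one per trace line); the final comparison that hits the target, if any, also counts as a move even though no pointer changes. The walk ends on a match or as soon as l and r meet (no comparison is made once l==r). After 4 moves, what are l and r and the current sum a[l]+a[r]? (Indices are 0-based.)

[0,19] -9+37=28 <43 → l++
[1,19] -7+37=30 <43 → l++
[2,19] -6+37=31 <43 → l++
[3,19] -1+37=36 <43 → l++

l=4, r=19, sum=41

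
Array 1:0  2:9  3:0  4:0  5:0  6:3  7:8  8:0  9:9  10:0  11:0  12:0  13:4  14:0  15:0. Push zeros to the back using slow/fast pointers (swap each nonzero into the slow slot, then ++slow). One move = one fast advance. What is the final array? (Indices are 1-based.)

slow=1 fast=1: a[fast]=0, fast++
slow=1 fast=2: a[fast]=9≠0 swap→a[1]=9, slow++,fast++
slow=2 fast=3: a[fast]=0, fast++
slow=2 fast=4: a[fast]=0, fast++
slow=2 fast=5: a[fast]=0, fast++
slow=2 fast=6: a[fast]=3≠0 swap→a[2]=3, slow++,fast++
slow=3 fast=7: a[fast]=8≠0 swap→a[3]=8, slow++,fast++
slow=4 fast=8: a[fast]=0, fast++
slow=4 fast=9: a[fast]=9≠0 swap→a[4]=9, slow++,fast++
slow=5 fast=10: a[fast]=0, fast++
slow=5 fast=11: a[fast]=0, fast++
slow=5 fast=12: a[fast]=0, fast++
slow=5 fast=13: a[fast]=4≠0 swap→a[5]=4, slow++,fast++
slow=6 fast=14: a[fast]=0, fast++
slow=6 fast=15: a[fast]=0, fast++

[9, 3, 8, 9, 4, 0, 0, 0, 0, 0, 0, 0, 0, 0, 0]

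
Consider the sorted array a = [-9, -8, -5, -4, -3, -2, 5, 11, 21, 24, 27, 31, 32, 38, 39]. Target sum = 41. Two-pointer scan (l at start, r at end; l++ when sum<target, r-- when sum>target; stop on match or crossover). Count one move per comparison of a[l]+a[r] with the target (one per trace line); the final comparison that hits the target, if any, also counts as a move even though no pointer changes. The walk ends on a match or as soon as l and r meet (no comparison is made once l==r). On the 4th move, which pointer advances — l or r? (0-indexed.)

l

[0,14] -9+39=30 <41 → l++
[1,14] -8+39=31 <41 → l++
[2,14] -5+39=34 <41 → l++
[3,14] -4+39=35 <41 → l++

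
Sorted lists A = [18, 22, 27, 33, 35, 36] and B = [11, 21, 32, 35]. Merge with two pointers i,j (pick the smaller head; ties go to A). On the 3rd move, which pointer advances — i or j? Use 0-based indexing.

j

[i=0,j=0] A[i]=18>B[j]=11 take 11 → j++
[i=0,j=1] A[i]=18<=B[j]=21 take 18 → i++
[i=1,j=1] A[i]=22>B[j]=21 take 21 → j++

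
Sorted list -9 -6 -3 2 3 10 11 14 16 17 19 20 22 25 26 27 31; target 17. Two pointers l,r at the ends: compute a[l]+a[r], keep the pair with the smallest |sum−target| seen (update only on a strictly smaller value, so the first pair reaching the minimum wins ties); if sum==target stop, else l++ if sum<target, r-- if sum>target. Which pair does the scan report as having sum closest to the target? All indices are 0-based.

[0,16] -9+31=22 d=5 * → r--
[0,15] -9+27=18 d=1 * → r--
[0,14] -9+26=17 d=0 * → stop

pair (-9, 26) with sum 17 (|Δ|=0)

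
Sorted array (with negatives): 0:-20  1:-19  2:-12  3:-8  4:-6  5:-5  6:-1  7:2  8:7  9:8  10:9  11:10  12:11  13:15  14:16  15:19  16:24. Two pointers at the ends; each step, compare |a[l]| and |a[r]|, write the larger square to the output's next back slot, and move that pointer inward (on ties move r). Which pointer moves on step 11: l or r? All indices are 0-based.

r

[0,16] |-20|<=|24| out[16]=576 → r--
[0,15] |-20|>|19| out[15]=400 → l++
[1,15] |-19|<=|19| out[14]=361 → r--
[1,14] |-19|>|16| out[13]=361 → l++
[2,14] |-12|<=|16| out[12]=256 → r--
[2,13] |-12|<=|15| out[11]=225 → r--
[2,12] |-12|>|11| out[10]=144 → l++
[3,12] |-8|<=|11| out[9]=121 → r--
[3,11] |-8|<=|10| out[8]=100 → r--
[3,10] |-8|<=|9| out[7]=81 → r--
[3,9] |-8|<=|8| out[6]=64 → r--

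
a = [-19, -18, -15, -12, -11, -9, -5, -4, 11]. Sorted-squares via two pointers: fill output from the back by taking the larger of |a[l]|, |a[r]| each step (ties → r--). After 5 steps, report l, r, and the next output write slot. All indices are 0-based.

l=4, r=7, next write slot=3

[0,8] |-19|>|11| out[8]=361 → l++
[1,8] |-18|>|11| out[7]=324 → l++
[2,8] |-15|>|11| out[6]=225 → l++
[3,8] |-12|>|11| out[5]=144 → l++
[4,8] |-11|<=|11| out[4]=121 → r--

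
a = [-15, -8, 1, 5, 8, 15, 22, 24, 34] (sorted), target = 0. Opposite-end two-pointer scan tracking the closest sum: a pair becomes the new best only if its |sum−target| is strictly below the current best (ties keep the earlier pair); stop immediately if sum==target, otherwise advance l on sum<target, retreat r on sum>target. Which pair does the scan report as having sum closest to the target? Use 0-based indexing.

l=0 r=8: -15+34=19 d=19 *, r--
l=0 r=7: -15+24=9 d=9 *, r--
l=0 r=6: -15+22=7 d=7 *, r--
l=0 r=5: -15+15=0 d=0 *, stop

pair (-15, 15) with sum 0 (|Δ|=0)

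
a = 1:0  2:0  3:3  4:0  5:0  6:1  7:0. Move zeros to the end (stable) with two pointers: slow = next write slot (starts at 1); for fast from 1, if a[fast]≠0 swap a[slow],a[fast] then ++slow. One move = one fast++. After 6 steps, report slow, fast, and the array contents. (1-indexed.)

(s=1,f=1) a[fast]=0 → fast++
(s=1,f=2) a[fast]=0 → fast++
(s=1,f=3) a[fast]=3≠0 swap→a[1]=3 → slow++,fast++
(s=2,f=4) a[fast]=0 → fast++
(s=2,f=5) a[fast]=0 → fast++
(s=2,f=6) a[fast]=1≠0 swap→a[2]=1 → slow++,fast++

slow=3, fast=7, a=[3, 1, 0, 0, 0, 0, 0]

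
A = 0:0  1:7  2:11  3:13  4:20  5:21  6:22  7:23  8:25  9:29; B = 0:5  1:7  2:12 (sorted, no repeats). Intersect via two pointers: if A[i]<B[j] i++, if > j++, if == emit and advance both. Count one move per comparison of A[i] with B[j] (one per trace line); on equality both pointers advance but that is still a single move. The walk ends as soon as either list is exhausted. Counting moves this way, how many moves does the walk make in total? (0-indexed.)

5 moves

[i=0,j=0] 0<5 → i++
[i=1,j=0] 7>5 → j++
[i=1,j=1] 7==7 emit → i++,j++
[i=2,j=2] 11<12 → i++
[i=3,j=2] 13>12 → j++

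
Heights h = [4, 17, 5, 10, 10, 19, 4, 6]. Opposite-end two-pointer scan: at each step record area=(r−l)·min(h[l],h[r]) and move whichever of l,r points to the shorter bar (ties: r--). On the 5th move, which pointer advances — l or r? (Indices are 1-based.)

l

[1,8] min(4,6)*7=28 best=28 * → l++
[2,8] min(17,6)*6=36 best=36 * → r--
[2,7] min(17,4)*5=20 best=36 → r--
[2,6] min(17,19)*4=68 best=68 * → l++
[3,6] min(5,19)*3=15 best=68 → l++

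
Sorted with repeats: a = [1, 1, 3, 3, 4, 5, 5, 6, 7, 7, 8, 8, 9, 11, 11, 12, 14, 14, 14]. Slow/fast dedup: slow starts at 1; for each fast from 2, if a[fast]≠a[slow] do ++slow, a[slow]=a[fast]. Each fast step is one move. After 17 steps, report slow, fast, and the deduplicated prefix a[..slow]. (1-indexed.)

(s=1,f=2) a[fast]=1=a[slow] dup → fast++
(s=1,f=3) a[fast]=3≠a[slow]=1 write a[2]=3 → slow++,fast++
(s=2,f=4) a[fast]=3=a[slow] dup → fast++
(s=2,f=5) a[fast]=4≠a[slow]=3 write a[3]=4 → slow++,fast++
(s=3,f=6) a[fast]=5≠a[slow]=4 write a[4]=5 → slow++,fast++
(s=4,f=7) a[fast]=5=a[slow] dup → fast++
(s=4,f=8) a[fast]=6≠a[slow]=5 write a[5]=6 → slow++,fast++
(s=5,f=9) a[fast]=7≠a[slow]=6 write a[6]=7 → slow++,fast++
(s=6,f=10) a[fast]=7=a[slow] dup → fast++
(s=6,f=11) a[fast]=8≠a[slow]=7 write a[7]=8 → slow++,fast++
(s=7,f=12) a[fast]=8=a[slow] dup → fast++
(s=7,f=13) a[fast]=9≠a[slow]=8 write a[8]=9 → slow++,fast++
(s=8,f=14) a[fast]=11≠a[slow]=9 write a[9]=11 → slow++,fast++
(s=9,f=15) a[fast]=11=a[slow] dup → fast++
(s=9,f=16) a[fast]=12≠a[slow]=11 write a[10]=12 → slow++,fast++
(s=10,f=17) a[fast]=14≠a[slow]=12 write a[11]=14 → slow++,fast++
(s=11,f=18) a[fast]=14=a[slow] dup → fast++

slow=11, fast=19, prefix=[1, 3, 4, 5, 6, 7, 8, 9, 11, 12, 14]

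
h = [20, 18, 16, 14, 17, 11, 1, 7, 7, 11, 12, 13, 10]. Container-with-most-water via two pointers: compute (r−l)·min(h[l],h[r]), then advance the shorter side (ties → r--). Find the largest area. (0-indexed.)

max area = 143

l=0 r=12: min(20,10)*12=120 best=120 *, r--
l=0 r=11: min(20,13)*11=143 best=143 *, r--
l=0 r=10: min(20,12)*10=120 best=143, r--
l=0 r=9: min(20,11)*9=99 best=143, r--
l=0 r=8: min(20,7)*8=56 best=143, r--
l=0 r=7: min(20,7)*7=49 best=143, r--
l=0 r=6: min(20,1)*6=6 best=143, r--
l=0 r=5: min(20,11)*5=55 best=143, r--
l=0 r=4: min(20,17)*4=68 best=143, r--
l=0 r=3: min(20,14)*3=42 best=143, r--
l=0 r=2: min(20,16)*2=32 best=143, r--
l=0 r=1: min(20,18)*1=18 best=143, r--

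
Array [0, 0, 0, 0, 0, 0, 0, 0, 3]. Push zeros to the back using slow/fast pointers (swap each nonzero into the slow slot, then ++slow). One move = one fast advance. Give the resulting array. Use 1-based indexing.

[3, 0, 0, 0, 0, 0, 0, 0, 0]

slow=1 fast=1: a[fast]=0, fast++
slow=1 fast=2: a[fast]=0, fast++
slow=1 fast=3: a[fast]=0, fast++
slow=1 fast=4: a[fast]=0, fast++
slow=1 fast=5: a[fast]=0, fast++
slow=1 fast=6: a[fast]=0, fast++
slow=1 fast=7: a[fast]=0, fast++
slow=1 fast=8: a[fast]=0, fast++
slow=1 fast=9: a[fast]=3≠0 swap→a[1]=3, slow++,fast++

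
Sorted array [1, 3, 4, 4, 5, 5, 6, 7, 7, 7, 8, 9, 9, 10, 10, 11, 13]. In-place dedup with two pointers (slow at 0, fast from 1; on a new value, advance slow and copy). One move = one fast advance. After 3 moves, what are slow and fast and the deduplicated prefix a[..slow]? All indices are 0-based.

slow=2, fast=4, prefix=[1, 3, 4]

slow=0 fast=1: a[fast]=3≠a[slow]=1 write a[1]=3, slow++,fast++
slow=1 fast=2: a[fast]=4≠a[slow]=3 write a[2]=4, slow++,fast++
slow=2 fast=3: a[fast]=4=a[slow] dup, fast++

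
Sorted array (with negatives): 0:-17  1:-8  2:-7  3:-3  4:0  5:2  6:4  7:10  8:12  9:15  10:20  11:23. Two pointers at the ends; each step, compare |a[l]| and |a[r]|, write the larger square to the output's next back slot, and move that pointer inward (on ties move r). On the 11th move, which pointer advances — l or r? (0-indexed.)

r

l=0 r=11: |-17|<=|23| out[11]=529, r--
l=0 r=10: |-17|<=|20| out[10]=400, r--
l=0 r=9: |-17|>|15| out[9]=289, l++
l=1 r=9: |-8|<=|15| out[8]=225, r--
l=1 r=8: |-8|<=|12| out[7]=144, r--
l=1 r=7: |-8|<=|10| out[6]=100, r--
l=1 r=6: |-8|>|4| out[5]=64, l++
l=2 r=6: |-7|>|4| out[4]=49, l++
l=3 r=6: |-3|<=|4| out[3]=16, r--
l=3 r=5: |-3|>|2| out[2]=9, l++
l=4 r=5: |0|<=|2| out[1]=4, r--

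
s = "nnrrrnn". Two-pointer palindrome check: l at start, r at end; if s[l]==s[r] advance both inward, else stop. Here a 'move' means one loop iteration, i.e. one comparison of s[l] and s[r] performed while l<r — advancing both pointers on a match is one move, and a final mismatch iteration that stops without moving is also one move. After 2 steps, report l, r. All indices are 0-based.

l=2, r=4

[0,6] 'n'=='n' → l++,r--
[1,5] 'n'=='n' → l++,r--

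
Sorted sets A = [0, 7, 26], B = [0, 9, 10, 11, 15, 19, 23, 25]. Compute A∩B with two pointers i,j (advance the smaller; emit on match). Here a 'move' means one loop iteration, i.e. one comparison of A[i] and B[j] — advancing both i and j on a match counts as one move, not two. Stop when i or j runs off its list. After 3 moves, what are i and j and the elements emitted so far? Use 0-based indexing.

i=0 j=0: 0==0 emit, i++,j++
i=1 j=1: 7<9, i++
i=2 j=1: 26>9, j++

i=2, j=2, emitted=[0]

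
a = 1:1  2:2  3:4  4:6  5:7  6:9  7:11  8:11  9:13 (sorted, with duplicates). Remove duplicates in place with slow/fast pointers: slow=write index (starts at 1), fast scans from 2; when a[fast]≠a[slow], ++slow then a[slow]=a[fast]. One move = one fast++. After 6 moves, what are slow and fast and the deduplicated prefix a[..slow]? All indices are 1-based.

slow=7, fast=8, prefix=[1, 2, 4, 6, 7, 9, 11]

slow=1 fast=2: a[fast]=2≠a[slow]=1 write a[2]=2, slow++,fast++
slow=2 fast=3: a[fast]=4≠a[slow]=2 write a[3]=4, slow++,fast++
slow=3 fast=4: a[fast]=6≠a[slow]=4 write a[4]=6, slow++,fast++
slow=4 fast=5: a[fast]=7≠a[slow]=6 write a[5]=7, slow++,fast++
slow=5 fast=6: a[fast]=9≠a[slow]=7 write a[6]=9, slow++,fast++
slow=6 fast=7: a[fast]=11≠a[slow]=9 write a[7]=11, slow++,fast++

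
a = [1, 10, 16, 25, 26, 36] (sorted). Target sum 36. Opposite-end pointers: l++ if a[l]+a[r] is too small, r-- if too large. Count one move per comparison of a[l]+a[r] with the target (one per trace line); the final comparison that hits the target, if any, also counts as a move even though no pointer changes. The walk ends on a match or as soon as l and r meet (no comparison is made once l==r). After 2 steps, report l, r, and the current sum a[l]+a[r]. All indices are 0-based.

l=0 r=5: 1+36=37 >36, r--
l=0 r=4: 1+26=27 <36, l++

l=1, r=4, sum=36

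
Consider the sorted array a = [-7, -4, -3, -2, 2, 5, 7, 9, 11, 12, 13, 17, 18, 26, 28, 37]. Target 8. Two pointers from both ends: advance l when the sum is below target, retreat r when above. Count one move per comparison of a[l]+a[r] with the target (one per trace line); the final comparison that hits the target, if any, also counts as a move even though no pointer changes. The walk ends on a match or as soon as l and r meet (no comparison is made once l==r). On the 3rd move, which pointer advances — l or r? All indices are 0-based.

[0,15] -7+37=30 >8 → r--
[0,14] -7+28=21 >8 → r--
[0,13] -7+26=19 >8 → r--

r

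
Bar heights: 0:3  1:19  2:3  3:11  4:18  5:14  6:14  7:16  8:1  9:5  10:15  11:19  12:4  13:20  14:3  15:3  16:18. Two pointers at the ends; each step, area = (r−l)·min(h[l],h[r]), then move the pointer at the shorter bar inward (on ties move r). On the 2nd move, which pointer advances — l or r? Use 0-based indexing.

r

[0,16] min(3,18)*16=48 best=48 * → l++
[1,16] min(19,18)*15=270 best=270 * → r--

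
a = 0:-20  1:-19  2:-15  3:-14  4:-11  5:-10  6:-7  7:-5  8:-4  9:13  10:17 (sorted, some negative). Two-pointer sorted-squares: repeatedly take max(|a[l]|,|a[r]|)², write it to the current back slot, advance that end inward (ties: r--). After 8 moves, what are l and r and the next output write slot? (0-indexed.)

l=0 r=10: |-20|>|17| out[10]=400, l++
l=1 r=10: |-19|>|17| out[9]=361, l++
l=2 r=10: |-15|<=|17| out[8]=289, r--
l=2 r=9: |-15|>|13| out[7]=225, l++
l=3 r=9: |-14|>|13| out[6]=196, l++
l=4 r=9: |-11|<=|13| out[5]=169, r--
l=4 r=8: |-11|>|-4| out[4]=121, l++
l=5 r=8: |-10|>|-4| out[3]=100, l++

l=6, r=8, next write slot=2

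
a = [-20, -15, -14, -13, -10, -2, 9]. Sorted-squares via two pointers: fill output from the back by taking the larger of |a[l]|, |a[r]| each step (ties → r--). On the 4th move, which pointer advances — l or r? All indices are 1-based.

l

l=1 r=7: |-20|>|9| out[7]=400, l++
l=2 r=7: |-15|>|9| out[6]=225, l++
l=3 r=7: |-14|>|9| out[5]=196, l++
l=4 r=7: |-13|>|9| out[4]=169, l++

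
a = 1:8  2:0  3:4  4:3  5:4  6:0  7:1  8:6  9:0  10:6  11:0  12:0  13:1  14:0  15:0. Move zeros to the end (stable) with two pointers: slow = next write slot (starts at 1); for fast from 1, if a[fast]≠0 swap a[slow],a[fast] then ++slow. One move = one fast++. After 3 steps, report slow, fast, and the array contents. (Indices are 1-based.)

(s=1,f=1) a[fast]=8≠0 swap→a[1]=8 → slow++,fast++
(s=2,f=2) a[fast]=0 → fast++
(s=2,f=3) a[fast]=4≠0 swap→a[2]=4 → slow++,fast++

slow=3, fast=4, a=[8, 4, 0, 3, 4, 0, 1, 6, 0, 6, 0, 0, 1, 0, 0]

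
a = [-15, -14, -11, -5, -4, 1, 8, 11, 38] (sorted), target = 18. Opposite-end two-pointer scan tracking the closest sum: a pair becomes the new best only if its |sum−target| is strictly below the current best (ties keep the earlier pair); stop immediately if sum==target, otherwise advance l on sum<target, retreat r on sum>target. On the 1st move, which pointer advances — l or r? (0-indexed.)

[0,8] -15+38=23 d=5 * → r--

r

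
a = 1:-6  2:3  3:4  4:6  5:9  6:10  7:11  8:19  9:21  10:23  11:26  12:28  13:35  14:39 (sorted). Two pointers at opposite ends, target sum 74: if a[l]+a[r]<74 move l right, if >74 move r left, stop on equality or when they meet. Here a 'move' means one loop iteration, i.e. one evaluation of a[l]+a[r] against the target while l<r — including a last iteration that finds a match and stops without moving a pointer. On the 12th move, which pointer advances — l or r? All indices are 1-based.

l

l=1 r=14: -6+39=33 <74, l++
l=2 r=14: 3+39=42 <74, l++
l=3 r=14: 4+39=43 <74, l++
l=4 r=14: 6+39=45 <74, l++
l=5 r=14: 9+39=48 <74, l++
l=6 r=14: 10+39=49 <74, l++
l=7 r=14: 11+39=50 <74, l++
l=8 r=14: 19+39=58 <74, l++
l=9 r=14: 21+39=60 <74, l++
l=10 r=14: 23+39=62 <74, l++
l=11 r=14: 26+39=65 <74, l++
l=12 r=14: 28+39=67 <74, l++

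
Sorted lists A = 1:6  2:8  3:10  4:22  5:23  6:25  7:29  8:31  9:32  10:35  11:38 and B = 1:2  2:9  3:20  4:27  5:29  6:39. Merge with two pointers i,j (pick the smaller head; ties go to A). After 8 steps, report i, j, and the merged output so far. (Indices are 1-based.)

i=1 j=1: A[i]=6>B[j]=2 take 2, j++
i=1 j=2: A[i]=6<=B[j]=9 take 6, i++
i=2 j=2: A[i]=8<=B[j]=9 take 8, i++
i=3 j=2: A[i]=10>B[j]=9 take 9, j++
i=3 j=3: A[i]=10<=B[j]=20 take 10, i++
i=4 j=3: A[i]=22>B[j]=20 take 20, j++
i=4 j=4: A[i]=22<=B[j]=27 take 22, i++
i=5 j=4: A[i]=23<=B[j]=27 take 23, i++

i=6, j=4, merged so far=[2, 6, 8, 9, 10, 20, 22, 23]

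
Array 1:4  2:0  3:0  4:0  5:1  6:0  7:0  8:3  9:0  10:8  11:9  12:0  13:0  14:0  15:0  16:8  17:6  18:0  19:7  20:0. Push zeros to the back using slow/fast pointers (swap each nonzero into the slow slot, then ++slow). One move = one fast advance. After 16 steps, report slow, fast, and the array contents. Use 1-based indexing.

(s=1,f=1) a[fast]=4≠0 swap→a[1]=4 → slow++,fast++
(s=2,f=2) a[fast]=0 → fast++
(s=2,f=3) a[fast]=0 → fast++
(s=2,f=4) a[fast]=0 → fast++
(s=2,f=5) a[fast]=1≠0 swap→a[2]=1 → slow++,fast++
(s=3,f=6) a[fast]=0 → fast++
(s=3,f=7) a[fast]=0 → fast++
(s=3,f=8) a[fast]=3≠0 swap→a[3]=3 → slow++,fast++
(s=4,f=9) a[fast]=0 → fast++
(s=4,f=10) a[fast]=8≠0 swap→a[4]=8 → slow++,fast++
(s=5,f=11) a[fast]=9≠0 swap→a[5]=9 → slow++,fast++
(s=6,f=12) a[fast]=0 → fast++
(s=6,f=13) a[fast]=0 → fast++
(s=6,f=14) a[fast]=0 → fast++
(s=6,f=15) a[fast]=0 → fast++
(s=6,f=16) a[fast]=8≠0 swap→a[6]=8 → slow++,fast++

slow=7, fast=17, a=[4, 1, 3, 8, 9, 8, 0, 0, 0, 0, 0, 0, 0, 0, 0, 0, 6, 0, 7, 0]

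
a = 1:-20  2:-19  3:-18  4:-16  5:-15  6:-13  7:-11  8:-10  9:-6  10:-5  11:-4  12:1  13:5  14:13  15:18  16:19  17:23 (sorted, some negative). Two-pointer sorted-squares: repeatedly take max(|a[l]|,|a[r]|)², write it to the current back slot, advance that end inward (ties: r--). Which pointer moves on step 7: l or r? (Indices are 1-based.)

[1,17] |-20|<=|23| out[17]=529 → r--
[1,16] |-20|>|19| out[16]=400 → l++
[2,16] |-19|<=|19| out[15]=361 → r--
[2,15] |-19|>|18| out[14]=361 → l++
[3,15] |-18|<=|18| out[13]=324 → r--
[3,14] |-18|>|13| out[12]=324 → l++
[4,14] |-16|>|13| out[11]=256 → l++

l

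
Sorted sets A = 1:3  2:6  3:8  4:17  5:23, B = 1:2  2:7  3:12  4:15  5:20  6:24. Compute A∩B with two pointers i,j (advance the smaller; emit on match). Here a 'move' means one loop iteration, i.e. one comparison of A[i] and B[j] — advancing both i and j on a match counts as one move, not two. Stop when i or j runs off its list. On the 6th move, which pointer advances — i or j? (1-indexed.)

[i=1,j=1] 3>2 → j++
[i=1,j=2] 3<7 → i++
[i=2,j=2] 6<7 → i++
[i=3,j=2] 8>7 → j++
[i=3,j=3] 8<12 → i++
[i=4,j=3] 17>12 → j++

j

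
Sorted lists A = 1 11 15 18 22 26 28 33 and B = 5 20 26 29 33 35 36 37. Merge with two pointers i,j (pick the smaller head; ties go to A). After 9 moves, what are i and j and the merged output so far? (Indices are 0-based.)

i=6, j=3, merged so far=[1, 5, 11, 15, 18, 20, 22, 26, 26]

[i=0,j=0] A[i]=1<=B[j]=5 take 1 → i++
[i=1,j=0] A[i]=11>B[j]=5 take 5 → j++
[i=1,j=1] A[i]=11<=B[j]=20 take 11 → i++
[i=2,j=1] A[i]=15<=B[j]=20 take 15 → i++
[i=3,j=1] A[i]=18<=B[j]=20 take 18 → i++
[i=4,j=1] A[i]=22>B[j]=20 take 20 → j++
[i=4,j=2] A[i]=22<=B[j]=26 take 22 → i++
[i=5,j=2] A[i]=26<=B[j]=26 take 26 → i++
[i=6,j=2] A[i]=28>B[j]=26 take 26 → j++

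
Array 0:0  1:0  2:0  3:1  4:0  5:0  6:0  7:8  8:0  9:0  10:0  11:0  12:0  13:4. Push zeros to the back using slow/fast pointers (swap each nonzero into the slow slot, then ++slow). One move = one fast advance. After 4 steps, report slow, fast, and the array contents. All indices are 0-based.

slow=1, fast=4, a=[1, 0, 0, 0, 0, 0, 0, 8, 0, 0, 0, 0, 0, 4]

slow=0 fast=0: a[fast]=0, fast++
slow=0 fast=1: a[fast]=0, fast++
slow=0 fast=2: a[fast]=0, fast++
slow=0 fast=3: a[fast]=1≠0 swap→a[0]=1, slow++,fast++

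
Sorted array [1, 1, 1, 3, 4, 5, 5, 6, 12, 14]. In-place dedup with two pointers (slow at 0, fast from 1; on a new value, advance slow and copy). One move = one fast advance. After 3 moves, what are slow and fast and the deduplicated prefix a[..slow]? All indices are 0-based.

(s=0,f=1) a[fast]=1=a[slow] dup → fast++
(s=0,f=2) a[fast]=1=a[slow] dup → fast++
(s=0,f=3) a[fast]=3≠a[slow]=1 write a[1]=3 → slow++,fast++

slow=1, fast=4, prefix=[1, 3]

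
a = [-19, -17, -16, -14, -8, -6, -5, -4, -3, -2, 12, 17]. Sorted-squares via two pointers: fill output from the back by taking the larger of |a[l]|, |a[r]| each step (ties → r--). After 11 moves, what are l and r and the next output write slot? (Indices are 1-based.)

l=10, r=10, next write slot=1

l=1 r=12: |-19|>|17| out[12]=361, l++
l=2 r=12: |-17|<=|17| out[11]=289, r--
l=2 r=11: |-17|>|12| out[10]=289, l++
l=3 r=11: |-16|>|12| out[9]=256, l++
l=4 r=11: |-14|>|12| out[8]=196, l++
l=5 r=11: |-8|<=|12| out[7]=144, r--
l=5 r=10: |-8|>|-2| out[6]=64, l++
l=6 r=10: |-6|>|-2| out[5]=36, l++
l=7 r=10: |-5|>|-2| out[4]=25, l++
l=8 r=10: |-4|>|-2| out[3]=16, l++
l=9 r=10: |-3|>|-2| out[2]=9, l++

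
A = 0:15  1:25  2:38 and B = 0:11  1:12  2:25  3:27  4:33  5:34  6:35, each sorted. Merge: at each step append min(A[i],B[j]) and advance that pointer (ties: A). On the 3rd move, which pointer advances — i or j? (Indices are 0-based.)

[i=0,j=0] A[i]=15>B[j]=11 take 11 → j++
[i=0,j=1] A[i]=15>B[j]=12 take 12 → j++
[i=0,j=2] A[i]=15<=B[j]=25 take 15 → i++

i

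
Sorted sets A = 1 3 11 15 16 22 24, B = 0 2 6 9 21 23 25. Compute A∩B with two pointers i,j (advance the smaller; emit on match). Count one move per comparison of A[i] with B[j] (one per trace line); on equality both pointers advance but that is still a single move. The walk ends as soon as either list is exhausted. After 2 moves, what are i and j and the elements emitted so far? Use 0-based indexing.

i=0 j=0: 1>0, j++
i=0 j=1: 1<2, i++

i=1, j=1, emitted=[]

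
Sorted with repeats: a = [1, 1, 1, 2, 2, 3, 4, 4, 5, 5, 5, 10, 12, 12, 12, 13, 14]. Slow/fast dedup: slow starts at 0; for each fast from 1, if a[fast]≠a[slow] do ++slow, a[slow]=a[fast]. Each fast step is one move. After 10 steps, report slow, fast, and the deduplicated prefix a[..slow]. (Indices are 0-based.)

slow=0 fast=1: a[fast]=1=a[slow] dup, fast++
slow=0 fast=2: a[fast]=1=a[slow] dup, fast++
slow=0 fast=3: a[fast]=2≠a[slow]=1 write a[1]=2, slow++,fast++
slow=1 fast=4: a[fast]=2=a[slow] dup, fast++
slow=1 fast=5: a[fast]=3≠a[slow]=2 write a[2]=3, slow++,fast++
slow=2 fast=6: a[fast]=4≠a[slow]=3 write a[3]=4, slow++,fast++
slow=3 fast=7: a[fast]=4=a[slow] dup, fast++
slow=3 fast=8: a[fast]=5≠a[slow]=4 write a[4]=5, slow++,fast++
slow=4 fast=9: a[fast]=5=a[slow] dup, fast++
slow=4 fast=10: a[fast]=5=a[slow] dup, fast++

slow=4, fast=11, prefix=[1, 2, 3, 4, 5]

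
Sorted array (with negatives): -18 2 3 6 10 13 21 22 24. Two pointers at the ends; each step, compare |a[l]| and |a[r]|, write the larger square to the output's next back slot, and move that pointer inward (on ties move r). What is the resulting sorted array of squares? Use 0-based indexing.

[0,8] |-18|<=|24| out[8]=576 → r--
[0,7] |-18|<=|22| out[7]=484 → r--
[0,6] |-18|<=|21| out[6]=441 → r--
[0,5] |-18|>|13| out[5]=324 → l++
[1,5] |2|<=|13| out[4]=169 → r--
[1,4] |2|<=|10| out[3]=100 → r--
[1,3] |2|<=|6| out[2]=36 → r--
[1,2] |2|<=|3| out[1]=9 → r--
[1,1] |2|<=|2| out[0]=4 → r--

[4, 9, 36, 100, 169, 324, 441, 484, 576]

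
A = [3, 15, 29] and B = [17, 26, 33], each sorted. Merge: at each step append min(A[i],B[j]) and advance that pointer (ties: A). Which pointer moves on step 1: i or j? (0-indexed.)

i

[i=0,j=0] A[i]=3<=B[j]=17 take 3 → i++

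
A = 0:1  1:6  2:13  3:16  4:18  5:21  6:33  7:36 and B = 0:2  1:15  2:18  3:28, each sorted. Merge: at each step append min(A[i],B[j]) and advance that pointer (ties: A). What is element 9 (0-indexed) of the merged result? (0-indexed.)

merged[9] = 28

[i=0,j=0] A[i]=1<=B[j]=2 take 1 → i++
[i=1,j=0] A[i]=6>B[j]=2 take 2 → j++
[i=1,j=1] A[i]=6<=B[j]=15 take 6 → i++
[i=2,j=1] A[i]=13<=B[j]=15 take 13 → i++
[i=3,j=1] A[i]=16>B[j]=15 take 15 → j++
[i=3,j=2] A[i]=16<=B[j]=18 take 16 → i++
[i=4,j=2] A[i]=18<=B[j]=18 take 18 → i++
[i=5,j=2] A[i]=21>B[j]=18 take 18 → j++
[i=5,j=3] A[i]=21<=B[j]=28 take 21 → i++
[i=6,j=3] A[i]=33>B[j]=28 take 28 → j++
[i=6,j=4] B done, take A[i]=33 → i++
[i=7,j=4] B done, take A[i]=36 → i++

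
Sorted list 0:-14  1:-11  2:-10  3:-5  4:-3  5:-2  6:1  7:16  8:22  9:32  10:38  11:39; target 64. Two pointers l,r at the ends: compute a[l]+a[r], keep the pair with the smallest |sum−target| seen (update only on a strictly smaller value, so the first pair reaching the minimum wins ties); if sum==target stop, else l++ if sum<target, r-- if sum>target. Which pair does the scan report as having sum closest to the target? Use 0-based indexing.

l=0 r=11: -14+39=25 d=39 *, l++
l=1 r=11: -11+39=28 d=36 *, l++
l=2 r=11: -10+39=29 d=35 *, l++
l=3 r=11: -5+39=34 d=30 *, l++
l=4 r=11: -3+39=36 d=28 *, l++
l=5 r=11: -2+39=37 d=27 *, l++
l=6 r=11: 1+39=40 d=24 *, l++
l=7 r=11: 16+39=55 d=9 *, l++
l=8 r=11: 22+39=61 d=3 *, l++
l=9 r=11: 32+39=71 d=7, r--
l=9 r=10: 32+38=70 d=6, r--

pair (22, 39) with sum 61 (|Δ|=3)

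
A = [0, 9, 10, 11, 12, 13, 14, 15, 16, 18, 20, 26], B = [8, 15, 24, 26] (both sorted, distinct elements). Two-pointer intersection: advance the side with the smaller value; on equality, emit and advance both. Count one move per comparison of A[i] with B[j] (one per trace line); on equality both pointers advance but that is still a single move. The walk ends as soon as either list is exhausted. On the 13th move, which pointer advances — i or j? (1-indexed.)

j

i=1 j=1: 0<8, i++
i=2 j=1: 9>8, j++
i=2 j=2: 9<15, i++
i=3 j=2: 10<15, i++
i=4 j=2: 11<15, i++
i=5 j=2: 12<15, i++
i=6 j=2: 13<15, i++
i=7 j=2: 14<15, i++
i=8 j=2: 15==15 emit, i++,j++
i=9 j=3: 16<24, i++
i=10 j=3: 18<24, i++
i=11 j=3: 20<24, i++
i=12 j=3: 26>24, j++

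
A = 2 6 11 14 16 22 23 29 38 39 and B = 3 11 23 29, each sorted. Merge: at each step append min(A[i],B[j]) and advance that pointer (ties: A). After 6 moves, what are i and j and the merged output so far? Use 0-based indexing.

i=4, j=2, merged so far=[2, 3, 6, 11, 11, 14]

i=0 j=0: A[i]=2<=B[j]=3 take 2, i++
i=1 j=0: A[i]=6>B[j]=3 take 3, j++
i=1 j=1: A[i]=6<=B[j]=11 take 6, i++
i=2 j=1: A[i]=11<=B[j]=11 take 11, i++
i=3 j=1: A[i]=14>B[j]=11 take 11, j++
i=3 j=2: A[i]=14<=B[j]=23 take 14, i++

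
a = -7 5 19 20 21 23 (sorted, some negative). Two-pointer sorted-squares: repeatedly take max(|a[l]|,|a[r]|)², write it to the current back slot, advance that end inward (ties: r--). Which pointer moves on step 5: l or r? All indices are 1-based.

l

[1,6] |-7|<=|23| out[6]=529 → r--
[1,5] |-7|<=|21| out[5]=441 → r--
[1,4] |-7|<=|20| out[4]=400 → r--
[1,3] |-7|<=|19| out[3]=361 → r--
[1,2] |-7|>|5| out[2]=49 → l++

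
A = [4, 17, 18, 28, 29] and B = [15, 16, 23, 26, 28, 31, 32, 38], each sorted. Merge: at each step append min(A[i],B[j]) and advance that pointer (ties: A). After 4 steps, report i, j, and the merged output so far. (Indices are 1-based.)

[i=1,j=1] A[i]=4<=B[j]=15 take 4 → i++
[i=2,j=1] A[i]=17>B[j]=15 take 15 → j++
[i=2,j=2] A[i]=17>B[j]=16 take 16 → j++
[i=2,j=3] A[i]=17<=B[j]=23 take 17 → i++

i=3, j=3, merged so far=[4, 15, 16, 17]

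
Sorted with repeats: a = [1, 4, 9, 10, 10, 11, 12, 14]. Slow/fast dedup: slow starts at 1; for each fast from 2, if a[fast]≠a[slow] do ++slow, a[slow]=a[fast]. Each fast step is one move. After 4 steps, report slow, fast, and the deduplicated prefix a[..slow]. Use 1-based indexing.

slow=4, fast=6, prefix=[1, 4, 9, 10]

slow=1 fast=2: a[fast]=4≠a[slow]=1 write a[2]=4, slow++,fast++
slow=2 fast=3: a[fast]=9≠a[slow]=4 write a[3]=9, slow++,fast++
slow=3 fast=4: a[fast]=10≠a[slow]=9 write a[4]=10, slow++,fast++
slow=4 fast=5: a[fast]=10=a[slow] dup, fast++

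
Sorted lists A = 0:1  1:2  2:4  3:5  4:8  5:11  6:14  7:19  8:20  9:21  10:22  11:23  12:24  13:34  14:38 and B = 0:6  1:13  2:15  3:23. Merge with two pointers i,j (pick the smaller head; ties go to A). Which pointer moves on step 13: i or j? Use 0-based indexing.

i=0 j=0: A[i]=1<=B[j]=6 take 1, i++
i=1 j=0: A[i]=2<=B[j]=6 take 2, i++
i=2 j=0: A[i]=4<=B[j]=6 take 4, i++
i=3 j=0: A[i]=5<=B[j]=6 take 5, i++
i=4 j=0: A[i]=8>B[j]=6 take 6, j++
i=4 j=1: A[i]=8<=B[j]=13 take 8, i++
i=5 j=1: A[i]=11<=B[j]=13 take 11, i++
i=6 j=1: A[i]=14>B[j]=13 take 13, j++
i=6 j=2: A[i]=14<=B[j]=15 take 14, i++
i=7 j=2: A[i]=19>B[j]=15 take 15, j++
i=7 j=3: A[i]=19<=B[j]=23 take 19, i++
i=8 j=3: A[i]=20<=B[j]=23 take 20, i++
i=9 j=3: A[i]=21<=B[j]=23 take 21, i++

i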